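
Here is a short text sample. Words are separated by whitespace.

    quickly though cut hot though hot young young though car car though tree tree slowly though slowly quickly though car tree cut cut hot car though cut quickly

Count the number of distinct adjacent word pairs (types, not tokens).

22

28 tokens → 27 bigram windows in total.
Repeated bigrams (each contributes count−1 duplicates):
  car though: 2
  cut hot: 2
  quickly though: 2
  though car: 2
  though cut: 2
5 duplicate windows → 27 − 5 = 22 distinct.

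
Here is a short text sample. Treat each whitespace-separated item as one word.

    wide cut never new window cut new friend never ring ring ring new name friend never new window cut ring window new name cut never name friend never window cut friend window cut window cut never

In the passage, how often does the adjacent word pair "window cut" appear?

5

Scanning the 35 overlapping bigram windows for "window cut":
  position 5–6: window cut
  position 18–19: window cut
  position 29–30: window cut
  position 32–33: window cut
  position 34–35: window cut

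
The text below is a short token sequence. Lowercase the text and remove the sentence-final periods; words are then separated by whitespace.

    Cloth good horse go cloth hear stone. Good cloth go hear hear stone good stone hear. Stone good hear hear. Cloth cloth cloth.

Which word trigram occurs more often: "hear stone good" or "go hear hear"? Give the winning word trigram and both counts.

"hear stone good": 3 occurrences
"go hear hear": 1 occurrence

"hear stone good" (3 vs 1)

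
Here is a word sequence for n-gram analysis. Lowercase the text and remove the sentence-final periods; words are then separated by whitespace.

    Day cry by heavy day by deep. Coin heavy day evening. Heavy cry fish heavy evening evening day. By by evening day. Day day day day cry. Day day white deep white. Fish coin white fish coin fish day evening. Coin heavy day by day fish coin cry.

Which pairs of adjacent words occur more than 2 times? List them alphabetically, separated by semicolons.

day by; day day; fish coin; heavy day

Bigram counts meeting the condition (more than 2 times):
  day by: 3
  day day: 5
  fish coin: 3
  heavy day: 3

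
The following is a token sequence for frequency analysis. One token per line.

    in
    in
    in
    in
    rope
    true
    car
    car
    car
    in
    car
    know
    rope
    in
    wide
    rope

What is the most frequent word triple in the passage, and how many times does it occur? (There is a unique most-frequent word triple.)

"in in in", 2 times

Trigram frequencies (highest first):
  in in in: 2
  in in rope: 1
  in rope true: 1
  rope true car: 1
  true car car: 1
  car car car: 1
  … (7 more, each ≤ 1)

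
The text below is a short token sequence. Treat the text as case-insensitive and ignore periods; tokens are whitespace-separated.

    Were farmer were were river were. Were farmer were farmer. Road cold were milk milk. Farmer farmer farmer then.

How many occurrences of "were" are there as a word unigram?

Scanning the 19 tokens for "were":
  position 1: were
  position 3: were
  position 4: were
  position 6: were
  position 7: were
  position 9: were
  position 13: were

7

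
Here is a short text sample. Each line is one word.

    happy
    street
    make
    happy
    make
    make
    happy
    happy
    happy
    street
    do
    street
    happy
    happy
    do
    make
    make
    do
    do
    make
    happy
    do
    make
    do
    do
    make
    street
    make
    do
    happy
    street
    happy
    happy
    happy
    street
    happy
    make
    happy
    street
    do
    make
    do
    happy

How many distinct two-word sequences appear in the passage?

43 tokens → 42 bigram windows in total.
Repeated bigrams (each contributes count−1 duplicates):
  do make: 5
  happy happy: 5
  happy street: 5
  make do: 4
  make happy: 4
  street happy: 3
  do do: 2
  do happy: 2
  … (5 more repeated)
27 duplicate windows → 42 − 27 = 15 distinct.

15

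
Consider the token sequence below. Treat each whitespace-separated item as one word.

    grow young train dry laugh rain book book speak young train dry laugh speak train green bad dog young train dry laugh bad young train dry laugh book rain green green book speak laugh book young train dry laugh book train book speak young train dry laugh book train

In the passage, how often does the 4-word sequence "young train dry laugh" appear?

6

Scanning the 46 overlapping 4-gram windows for "young train dry laugh":
  position 2–5: young train dry laugh
  position 10–13: young train dry laugh
  position 19–22: young train dry laugh
  position 24–27: young train dry laugh
  position 36–39: young train dry laugh
  position 44–47: young train dry laugh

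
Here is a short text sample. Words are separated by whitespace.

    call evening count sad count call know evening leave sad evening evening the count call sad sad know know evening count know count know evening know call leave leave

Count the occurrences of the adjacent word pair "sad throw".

0

Scanning the 28 overlapping bigram windows for "sad throw":
  (none found)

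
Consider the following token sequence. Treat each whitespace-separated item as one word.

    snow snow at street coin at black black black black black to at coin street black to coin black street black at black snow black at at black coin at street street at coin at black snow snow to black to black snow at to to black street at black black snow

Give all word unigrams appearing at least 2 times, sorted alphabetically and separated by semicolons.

Unigram counts meeting the condition (at least 2 times):
  at: 11
  black: 17
  coin: 5
  snow: 7
  street: 6
  to: 6

at; black; coin; snow; street; to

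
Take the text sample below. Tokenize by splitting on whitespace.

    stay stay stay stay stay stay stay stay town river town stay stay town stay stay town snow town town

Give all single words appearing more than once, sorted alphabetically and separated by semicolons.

stay; town

Unigram counts meeting the condition (more than once):
  stay: 12
  town: 6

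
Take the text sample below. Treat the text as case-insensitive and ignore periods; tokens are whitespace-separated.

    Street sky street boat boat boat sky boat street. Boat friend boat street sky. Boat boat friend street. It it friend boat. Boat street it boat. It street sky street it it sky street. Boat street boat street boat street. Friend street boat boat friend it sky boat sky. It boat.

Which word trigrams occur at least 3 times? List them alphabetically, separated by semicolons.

Trigram counts meeting the condition (at least 3 times):
  boat street boat: 3
  street boat street: 3

boat street boat; street boat street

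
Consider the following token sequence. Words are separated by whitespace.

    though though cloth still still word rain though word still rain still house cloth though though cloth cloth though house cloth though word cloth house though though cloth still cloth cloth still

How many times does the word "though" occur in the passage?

Scanning the 32 tokens for "though":
  position 1: though
  position 2: though
  position 8: though
  position 15: though
  position 16: though
  position 19: though
  position 22: though
  position 26: though
  position 27: though

9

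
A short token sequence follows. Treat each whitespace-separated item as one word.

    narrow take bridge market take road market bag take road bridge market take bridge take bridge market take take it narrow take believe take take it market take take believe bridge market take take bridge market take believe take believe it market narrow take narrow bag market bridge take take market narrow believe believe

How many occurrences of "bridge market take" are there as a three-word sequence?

5

Scanning the 52 overlapping trigram windows for "bridge market take":
  position 3–5: bridge market take
  position 11–13: bridge market take
  position 16–18: bridge market take
  position 31–33: bridge market take
  position 35–37: bridge market take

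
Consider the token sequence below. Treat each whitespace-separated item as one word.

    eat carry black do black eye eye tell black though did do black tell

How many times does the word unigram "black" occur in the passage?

4

Scanning the 14 tokens for "black":
  position 3: black
  position 5: black
  position 9: black
  position 13: black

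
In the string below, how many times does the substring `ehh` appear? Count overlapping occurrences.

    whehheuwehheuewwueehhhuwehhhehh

5

Sliding a length-3 window over the 31 characters (29 positions):
  position 3–5: ehh
  position 9–11: ehh
  position 19–21: ehh
  position 25–27: ehh
  position 29–31: ehh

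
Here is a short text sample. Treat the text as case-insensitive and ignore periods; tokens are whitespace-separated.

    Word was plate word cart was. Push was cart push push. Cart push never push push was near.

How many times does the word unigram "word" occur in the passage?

2

Scanning the 18 tokens for "word":
  position 1: word
  position 4: word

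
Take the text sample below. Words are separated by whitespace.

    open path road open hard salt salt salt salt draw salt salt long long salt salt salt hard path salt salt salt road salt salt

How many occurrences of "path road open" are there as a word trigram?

Scanning the 23 overlapping trigram windows for "path road open":
  position 2–4: path road open

1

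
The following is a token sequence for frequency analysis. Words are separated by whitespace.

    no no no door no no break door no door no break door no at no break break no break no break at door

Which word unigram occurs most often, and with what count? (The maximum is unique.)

"no", 11 times

Unigram frequencies (highest first):
  no: 11
  break: 6
  door: 5
  at: 2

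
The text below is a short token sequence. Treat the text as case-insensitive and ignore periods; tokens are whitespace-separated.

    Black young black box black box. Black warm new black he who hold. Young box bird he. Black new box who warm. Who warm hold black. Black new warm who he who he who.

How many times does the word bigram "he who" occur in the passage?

Scanning the 33 overlapping bigram windows for "he who":
  position 11–12: he who
  position 31–32: he who
  position 33–34: he who

3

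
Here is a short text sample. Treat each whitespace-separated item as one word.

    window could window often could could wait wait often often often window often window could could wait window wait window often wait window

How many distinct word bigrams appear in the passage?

23 tokens → 22 bigram windows in total.
Repeated bigrams (each contributes count−1 duplicates):
  wait window: 3
  window often: 3
  could could: 2
  could wait: 2
  often often: 2
  often window: 2
  window could: 2
9 duplicate windows → 22 − 9 = 13 distinct.

13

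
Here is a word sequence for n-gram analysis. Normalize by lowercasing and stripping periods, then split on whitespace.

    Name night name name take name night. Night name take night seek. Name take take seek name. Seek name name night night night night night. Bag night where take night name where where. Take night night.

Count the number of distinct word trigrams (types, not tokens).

36 tokens → 34 trigram windows in total.
Repeated trigrams (each contributes count−1 duplicates):
  night night night: 3
  name night night: 2
  where take night: 2
4 duplicate windows → 34 − 4 = 30 distinct.

30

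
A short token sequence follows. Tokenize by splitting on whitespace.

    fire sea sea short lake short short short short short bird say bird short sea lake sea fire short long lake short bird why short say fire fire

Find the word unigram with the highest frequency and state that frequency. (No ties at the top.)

Unigram frequencies (highest first):
  short: 10
  fire: 4
  sea: 4
  lake: 3
  bird: 3
  say: 2
  … (2 more, each ≤ 1)

"short", 10 times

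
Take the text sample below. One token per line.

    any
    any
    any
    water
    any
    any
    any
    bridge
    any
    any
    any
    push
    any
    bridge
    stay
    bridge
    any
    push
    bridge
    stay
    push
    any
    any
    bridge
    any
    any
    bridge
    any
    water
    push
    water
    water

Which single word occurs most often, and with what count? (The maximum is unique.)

"any", 16 times

Unigram frequencies (highest first):
  any: 16
  bridge: 6
  water: 4
  push: 4
  stay: 2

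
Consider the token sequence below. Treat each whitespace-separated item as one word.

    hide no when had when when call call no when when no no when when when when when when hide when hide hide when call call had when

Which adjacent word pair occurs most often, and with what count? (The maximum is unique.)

"when when", 7 times

Bigram frequencies (highest first):
  when when: 7
  no when: 3
  had when: 2
  when call: 2
  call call: 2
  when hide: 2
  … (8 more, each ≤ 2)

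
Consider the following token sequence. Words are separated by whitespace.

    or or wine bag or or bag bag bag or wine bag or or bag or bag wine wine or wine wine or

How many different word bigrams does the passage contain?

9

23 tokens → 22 bigram windows in total.
Repeated bigrams (each contributes count−1 duplicates):
  bag or: 4
  or bag: 3
  or or: 3
  or wine: 3
  bag bag: 2
  wine bag: 2
  wine or: 2
  wine wine: 2
13 duplicate windows → 22 − 13 = 9 distinct.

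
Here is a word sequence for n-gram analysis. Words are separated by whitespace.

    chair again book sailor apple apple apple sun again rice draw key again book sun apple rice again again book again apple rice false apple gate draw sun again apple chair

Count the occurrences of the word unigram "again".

7

Scanning the 31 tokens for "again":
  position 2: again
  position 9: again
  position 13: again
  position 18: again
  position 19: again
  position 21: again
  position 29: again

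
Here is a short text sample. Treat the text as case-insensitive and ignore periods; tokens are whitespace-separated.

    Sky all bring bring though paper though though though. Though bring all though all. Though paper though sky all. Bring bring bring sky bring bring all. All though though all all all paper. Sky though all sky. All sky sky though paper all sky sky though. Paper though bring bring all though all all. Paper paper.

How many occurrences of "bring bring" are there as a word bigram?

Scanning the 55 overlapping bigram windows for "bring bring":
  position 3–4: bring bring
  position 20–21: bring bring
  position 21–22: bring bring
  position 24–25: bring bring
  position 49–50: bring bring

5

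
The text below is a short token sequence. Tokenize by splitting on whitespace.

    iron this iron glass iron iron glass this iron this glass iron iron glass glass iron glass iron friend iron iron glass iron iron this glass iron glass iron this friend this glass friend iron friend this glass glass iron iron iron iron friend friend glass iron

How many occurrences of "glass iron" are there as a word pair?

9

Scanning the 46 overlapping bigram windows for "glass iron":
  position 4–5: glass iron
  position 11–12: glass iron
  position 15–16: glass iron
  position 17–18: glass iron
  position 22–23: glass iron
  position 26–27: glass iron
  position 28–29: glass iron
  position 39–40: glass iron
  position 46–47: glass iron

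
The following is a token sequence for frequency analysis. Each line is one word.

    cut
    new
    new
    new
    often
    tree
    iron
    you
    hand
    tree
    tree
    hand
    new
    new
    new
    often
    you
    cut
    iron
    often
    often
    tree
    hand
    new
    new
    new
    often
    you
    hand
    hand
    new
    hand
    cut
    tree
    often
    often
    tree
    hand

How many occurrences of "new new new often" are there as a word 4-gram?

Scanning the 35 overlapping 4-gram windows for "new new new often":
  position 2–5: new new new often
  position 13–16: new new new often
  position 24–27: new new new often

3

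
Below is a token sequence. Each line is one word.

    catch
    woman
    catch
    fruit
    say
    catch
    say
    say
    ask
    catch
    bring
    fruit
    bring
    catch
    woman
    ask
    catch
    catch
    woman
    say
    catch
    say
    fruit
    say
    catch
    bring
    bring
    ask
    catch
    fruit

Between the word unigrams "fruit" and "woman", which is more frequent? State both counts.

"fruit": 4 occurrences
"woman": 3 occurrences

"fruit" (4 vs 3)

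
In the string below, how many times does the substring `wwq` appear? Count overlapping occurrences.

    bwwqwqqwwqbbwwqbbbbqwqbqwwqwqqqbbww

Sliding a length-3 window over the 35 characters (33 positions):
  position 2–4: wwq
  position 8–10: wwq
  position 13–15: wwq
  position 25–27: wwq

4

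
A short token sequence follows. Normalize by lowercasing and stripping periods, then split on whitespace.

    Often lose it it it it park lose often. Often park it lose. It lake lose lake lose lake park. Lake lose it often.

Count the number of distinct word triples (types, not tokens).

24 tokens → 22 trigram windows in total.
Repeated trigrams (each contributes count−1 duplicates):
  it it it: 2
  lake lose lake: 2
2 duplicate windows → 22 − 2 = 20 distinct.

20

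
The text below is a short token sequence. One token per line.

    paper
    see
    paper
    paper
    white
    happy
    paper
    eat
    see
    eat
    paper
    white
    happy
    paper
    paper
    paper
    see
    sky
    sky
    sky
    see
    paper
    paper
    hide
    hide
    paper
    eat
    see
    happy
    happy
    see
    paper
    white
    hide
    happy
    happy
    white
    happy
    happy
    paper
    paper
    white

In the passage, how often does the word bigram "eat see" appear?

Scanning the 41 overlapping bigram windows for "eat see":
  position 8–9: eat see
  position 27–28: eat see

2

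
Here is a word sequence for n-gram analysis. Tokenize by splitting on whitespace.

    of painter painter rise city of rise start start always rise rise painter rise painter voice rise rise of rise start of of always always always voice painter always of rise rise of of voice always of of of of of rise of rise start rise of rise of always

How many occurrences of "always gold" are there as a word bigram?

Scanning the 49 overlapping bigram windows for "always gold":
  (none found)

0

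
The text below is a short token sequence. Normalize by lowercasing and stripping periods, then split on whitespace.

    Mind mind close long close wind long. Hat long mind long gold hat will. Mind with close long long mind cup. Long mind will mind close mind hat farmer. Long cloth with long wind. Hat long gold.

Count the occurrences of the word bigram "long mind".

Scanning the 36 overlapping bigram windows for "long mind":
  position 9–10: long mind
  position 19–20: long mind
  position 22–23: long mind

3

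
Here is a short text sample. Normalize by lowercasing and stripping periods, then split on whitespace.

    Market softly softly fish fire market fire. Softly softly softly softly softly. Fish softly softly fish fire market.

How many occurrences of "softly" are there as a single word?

Scanning the 18 tokens for "softly":
  position 2: softly
  position 3: softly
  position 8: softly
  position 9: softly
  position 10: softly
  position 11: softly
  position 12: softly
  position 14: softly
  position 15: softly

9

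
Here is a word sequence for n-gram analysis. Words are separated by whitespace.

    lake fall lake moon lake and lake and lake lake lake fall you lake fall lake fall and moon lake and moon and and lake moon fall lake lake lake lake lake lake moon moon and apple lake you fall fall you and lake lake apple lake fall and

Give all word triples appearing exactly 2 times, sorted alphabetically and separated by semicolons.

Trigram counts meeting the condition (exactly 2 times):
  and lake lake: 2
  lake and lake: 2
  lake fall and: 2
  lake fall lake: 2
  moon lake and: 2

and lake lake; lake and lake; lake fall and; lake fall lake; moon lake and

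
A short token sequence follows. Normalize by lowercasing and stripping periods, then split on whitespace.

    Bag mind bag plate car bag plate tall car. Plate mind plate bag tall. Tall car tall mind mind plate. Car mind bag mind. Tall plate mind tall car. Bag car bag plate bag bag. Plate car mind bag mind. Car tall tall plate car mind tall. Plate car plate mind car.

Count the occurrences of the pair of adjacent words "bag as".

0

Scanning the 51 overlapping bigram windows for "bag as":
  (none found)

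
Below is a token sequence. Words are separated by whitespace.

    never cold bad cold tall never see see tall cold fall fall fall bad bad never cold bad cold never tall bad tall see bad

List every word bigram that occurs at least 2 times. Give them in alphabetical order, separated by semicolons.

Bigram counts meeting the condition (at least 2 times):
  bad cold: 2
  cold bad: 2
  fall fall: 2
  never cold: 2

bad cold; cold bad; fall fall; never cold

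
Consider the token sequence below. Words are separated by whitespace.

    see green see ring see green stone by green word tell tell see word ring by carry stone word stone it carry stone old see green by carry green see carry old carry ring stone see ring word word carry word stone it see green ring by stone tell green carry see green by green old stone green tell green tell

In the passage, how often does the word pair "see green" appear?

5

Scanning the 60 overlapping bigram windows for "see green":
  position 1–2: see green
  position 5–6: see green
  position 25–26: see green
  position 44–45: see green
  position 52–53: see green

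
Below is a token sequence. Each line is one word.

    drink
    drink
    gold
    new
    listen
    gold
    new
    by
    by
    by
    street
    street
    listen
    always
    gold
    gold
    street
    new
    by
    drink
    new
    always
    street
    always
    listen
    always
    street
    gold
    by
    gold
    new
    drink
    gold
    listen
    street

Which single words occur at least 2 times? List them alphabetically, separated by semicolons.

always; by; drink; gold; listen; new; street

Unigram counts meeting the condition (at least 2 times):
  always: 4
  by: 5
  drink: 4
  gold: 7
  listen: 4
  new: 5
  street: 6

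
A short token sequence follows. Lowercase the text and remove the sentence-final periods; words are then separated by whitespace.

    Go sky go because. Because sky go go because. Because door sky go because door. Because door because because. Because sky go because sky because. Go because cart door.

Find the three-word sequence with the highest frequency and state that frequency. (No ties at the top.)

Trigram frequencies (highest first):
  sky go because: 3
  go because because: 2
  because because sky: 2
  because sky go: 2
  because door because: 2
  go sky go: 1
  … (15 more, each ≤ 1)

"sky go because", 3 times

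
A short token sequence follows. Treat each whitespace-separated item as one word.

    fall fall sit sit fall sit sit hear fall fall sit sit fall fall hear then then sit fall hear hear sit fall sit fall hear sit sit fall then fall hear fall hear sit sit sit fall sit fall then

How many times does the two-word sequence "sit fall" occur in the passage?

8

Scanning the 40 overlapping bigram windows for "sit fall":
  position 4–5: sit fall
  position 12–13: sit fall
  position 18–19: sit fall
  position 22–23: sit fall
  position 24–25: sit fall
  position 28–29: sit fall
  position 37–38: sit fall
  position 39–40: sit fall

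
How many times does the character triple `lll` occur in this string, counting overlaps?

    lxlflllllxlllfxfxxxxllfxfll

Sliding a length-3 window over the 27 characters (25 positions):
  position 5–7: lll
  position 6–8: lll
  position 7–9: lll
  position 11–13: lll

4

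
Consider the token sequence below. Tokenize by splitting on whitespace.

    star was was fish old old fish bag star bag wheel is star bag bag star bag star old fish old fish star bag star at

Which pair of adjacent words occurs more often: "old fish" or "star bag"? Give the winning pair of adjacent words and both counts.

"star bag" (4 vs 3)

"old fish": 3 occurrences
"star bag": 4 occurrences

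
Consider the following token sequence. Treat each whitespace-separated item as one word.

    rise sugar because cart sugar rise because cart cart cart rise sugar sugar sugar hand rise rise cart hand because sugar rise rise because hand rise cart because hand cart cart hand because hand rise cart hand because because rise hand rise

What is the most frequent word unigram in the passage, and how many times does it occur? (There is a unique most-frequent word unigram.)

Unigram frequencies (highest first):
  rise: 11
  cart: 9
  because: 8
  hand: 8
  sugar: 6

"rise", 11 times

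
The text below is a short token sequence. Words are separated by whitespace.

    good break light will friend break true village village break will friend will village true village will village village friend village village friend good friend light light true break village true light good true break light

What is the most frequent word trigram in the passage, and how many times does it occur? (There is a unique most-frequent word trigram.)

"village village friend", 2 times

Trigram frequencies (highest first):
  village village friend: 2
  good break light: 1
  break light will: 1
  light will friend: 1
  will friend break: 1
  friend break true: 1
  … (27 more, each ≤ 1)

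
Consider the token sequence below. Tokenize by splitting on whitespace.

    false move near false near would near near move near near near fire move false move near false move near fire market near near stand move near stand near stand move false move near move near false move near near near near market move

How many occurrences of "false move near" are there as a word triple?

Scanning the 42 overlapping trigram windows for "false move near":
  position 1–3: false move near
  position 15–17: false move near
  position 18–20: false move near
  position 32–34: false move near
  position 37–39: false move near

5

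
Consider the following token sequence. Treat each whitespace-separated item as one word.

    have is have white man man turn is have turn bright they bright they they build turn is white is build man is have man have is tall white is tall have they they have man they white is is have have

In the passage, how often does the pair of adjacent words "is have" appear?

4

Scanning the 41 overlapping bigram windows for "is have":
  position 2–3: is have
  position 8–9: is have
  position 23–24: is have
  position 40–41: is have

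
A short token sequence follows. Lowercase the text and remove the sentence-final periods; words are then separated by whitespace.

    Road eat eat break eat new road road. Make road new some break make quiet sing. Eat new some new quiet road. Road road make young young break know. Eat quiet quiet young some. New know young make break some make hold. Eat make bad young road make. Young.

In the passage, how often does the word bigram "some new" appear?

Scanning the 48 overlapping bigram windows for "some new":
  position 19–20: some new
  position 34–35: some new

2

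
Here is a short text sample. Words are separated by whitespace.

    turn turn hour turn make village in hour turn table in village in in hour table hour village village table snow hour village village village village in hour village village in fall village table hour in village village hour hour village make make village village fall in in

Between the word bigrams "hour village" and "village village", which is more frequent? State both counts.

"hour village": 4 occurrences
"village village": 7 occurrences

"village village" (7 vs 4)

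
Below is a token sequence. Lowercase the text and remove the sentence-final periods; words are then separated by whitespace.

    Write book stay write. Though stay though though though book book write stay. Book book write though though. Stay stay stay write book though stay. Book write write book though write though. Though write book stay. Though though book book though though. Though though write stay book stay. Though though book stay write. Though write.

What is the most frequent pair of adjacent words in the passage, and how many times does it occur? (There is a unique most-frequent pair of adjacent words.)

"though though", 9 times

Bigram frequencies (highest first):
  though though: 9
  write book: 4
  book stay: 4
  write though: 4
  though write: 4
  stay write: 3
  … (10 more, each ≤ 3)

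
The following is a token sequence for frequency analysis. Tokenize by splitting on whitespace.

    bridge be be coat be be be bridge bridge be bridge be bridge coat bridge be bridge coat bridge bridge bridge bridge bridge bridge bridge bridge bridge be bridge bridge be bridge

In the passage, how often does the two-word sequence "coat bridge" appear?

2

Scanning the 31 overlapping bigram windows for "coat bridge":
  position 14–15: coat bridge
  position 18–19: coat bridge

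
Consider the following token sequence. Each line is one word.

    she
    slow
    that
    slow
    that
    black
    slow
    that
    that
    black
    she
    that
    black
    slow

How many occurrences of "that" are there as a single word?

Scanning the 14 tokens for "that":
  position 3: that
  position 5: that
  position 8: that
  position 9: that
  position 12: that

5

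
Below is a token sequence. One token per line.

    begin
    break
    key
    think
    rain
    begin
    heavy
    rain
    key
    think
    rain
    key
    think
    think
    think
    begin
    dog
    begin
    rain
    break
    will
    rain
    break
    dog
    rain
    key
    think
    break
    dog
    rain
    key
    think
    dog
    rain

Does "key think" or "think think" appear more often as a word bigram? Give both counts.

"key think": 5 occurrences
"think think": 2 occurrences

"key think" (5 vs 2)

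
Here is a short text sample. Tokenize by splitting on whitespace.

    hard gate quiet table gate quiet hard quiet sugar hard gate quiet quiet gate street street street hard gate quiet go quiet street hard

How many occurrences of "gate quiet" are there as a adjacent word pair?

4

Scanning the 23 overlapping bigram windows for "gate quiet":
  position 2–3: gate quiet
  position 5–6: gate quiet
  position 11–12: gate quiet
  position 19–20: gate quiet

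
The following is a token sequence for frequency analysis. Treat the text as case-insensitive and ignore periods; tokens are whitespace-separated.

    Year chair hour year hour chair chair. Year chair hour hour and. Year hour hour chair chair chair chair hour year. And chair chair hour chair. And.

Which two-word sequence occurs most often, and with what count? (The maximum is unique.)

Bigram frequencies (highest first):
  chair chair: 5
  chair hour: 4
  hour chair: 3
  year chair: 2
  hour year: 2
  year hour: 2
  … (7 more, each ≤ 2)

"chair chair", 5 times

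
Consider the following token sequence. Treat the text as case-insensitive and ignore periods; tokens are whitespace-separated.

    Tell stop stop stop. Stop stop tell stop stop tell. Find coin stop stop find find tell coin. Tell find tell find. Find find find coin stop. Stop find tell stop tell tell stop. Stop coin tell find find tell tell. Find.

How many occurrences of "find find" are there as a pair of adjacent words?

Scanning the 41 overlapping bigram windows for "find find":
  position 15–16: find find
  position 22–23: find find
  position 23–24: find find
  position 24–25: find find
  position 38–39: find find

5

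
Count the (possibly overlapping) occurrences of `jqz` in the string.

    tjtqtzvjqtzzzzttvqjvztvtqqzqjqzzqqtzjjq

Sliding a length-3 window over the 39 characters (37 positions):
  position 29–31: jqz

1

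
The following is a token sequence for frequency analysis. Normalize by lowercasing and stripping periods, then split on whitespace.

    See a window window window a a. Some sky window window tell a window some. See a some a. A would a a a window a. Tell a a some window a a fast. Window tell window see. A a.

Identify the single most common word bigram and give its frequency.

Bigram frequencies (highest first):
  a a: 7
  see a: 3
  a window: 3
  window window: 3
  window a: 3
  a some: 3
  … (15 more, each ≤ 2)

"a a", 7 times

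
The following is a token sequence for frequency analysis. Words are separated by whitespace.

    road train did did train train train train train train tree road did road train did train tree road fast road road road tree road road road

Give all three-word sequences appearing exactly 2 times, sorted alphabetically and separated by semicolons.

road road road; road train did; train tree road

Trigram counts meeting the condition (exactly 2 times):
  road road road: 2
  road train did: 2
  train tree road: 2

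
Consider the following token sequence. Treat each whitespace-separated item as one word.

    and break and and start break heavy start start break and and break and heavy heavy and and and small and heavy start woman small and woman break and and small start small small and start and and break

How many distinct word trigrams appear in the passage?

32

39 tokens → 37 trigram windows in total.
Repeated trigrams (each contributes count−1 duplicates):
  break and and: 3
  and and break: 2
  and and small: 2
  and break and: 2
5 duplicate windows → 37 − 5 = 32 distinct.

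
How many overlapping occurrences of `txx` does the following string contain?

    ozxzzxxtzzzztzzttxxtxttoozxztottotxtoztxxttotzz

Sliding a length-3 window over the 47 characters (45 positions):
  position 17–19: txx
  position 39–41: txx

2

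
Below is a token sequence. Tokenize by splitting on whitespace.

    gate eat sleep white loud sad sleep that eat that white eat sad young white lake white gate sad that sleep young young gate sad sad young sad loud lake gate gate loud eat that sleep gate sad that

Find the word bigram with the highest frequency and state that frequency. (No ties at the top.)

"gate sad", 3 times

Bigram frequencies (highest first):
  gate sad: 3
  eat that: 2
  sad young: 2
  sad that: 2
  that sleep: 2
  gate eat: 1
  … (26 more, each ≤ 1)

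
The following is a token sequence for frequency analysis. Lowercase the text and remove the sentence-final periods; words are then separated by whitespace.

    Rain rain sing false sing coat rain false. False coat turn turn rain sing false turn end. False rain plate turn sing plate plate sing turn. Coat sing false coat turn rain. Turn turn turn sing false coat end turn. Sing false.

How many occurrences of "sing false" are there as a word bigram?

5

Scanning the 41 overlapping bigram windows for "sing false":
  position 3–4: sing false
  position 14–15: sing false
  position 28–29: sing false
  position 36–37: sing false
  position 41–42: sing false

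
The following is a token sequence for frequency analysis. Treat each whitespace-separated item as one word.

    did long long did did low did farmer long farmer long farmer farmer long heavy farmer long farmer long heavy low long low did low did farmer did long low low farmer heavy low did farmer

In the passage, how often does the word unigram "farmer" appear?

Scanning the 36 tokens for "farmer":
  position 8: farmer
  position 10: farmer
  position 12: farmer
  position 13: farmer
  position 16: farmer
  position 18: farmer
  position 27: farmer
  position 32: farmer
  position 36: farmer

9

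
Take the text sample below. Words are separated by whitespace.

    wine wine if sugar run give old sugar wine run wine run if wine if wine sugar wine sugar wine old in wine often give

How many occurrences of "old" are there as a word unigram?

Scanning the 25 tokens for "old":
  position 7: old
  position 21: old

2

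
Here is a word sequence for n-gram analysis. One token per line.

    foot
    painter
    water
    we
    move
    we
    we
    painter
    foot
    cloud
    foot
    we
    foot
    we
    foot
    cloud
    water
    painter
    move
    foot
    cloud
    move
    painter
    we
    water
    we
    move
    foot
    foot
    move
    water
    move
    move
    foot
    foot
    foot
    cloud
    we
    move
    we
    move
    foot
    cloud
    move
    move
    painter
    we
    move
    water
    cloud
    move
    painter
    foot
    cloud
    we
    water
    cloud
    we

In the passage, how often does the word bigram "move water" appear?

Scanning the 57 overlapping bigram windows for "move water":
  position 30–31: move water
  position 48–49: move water

2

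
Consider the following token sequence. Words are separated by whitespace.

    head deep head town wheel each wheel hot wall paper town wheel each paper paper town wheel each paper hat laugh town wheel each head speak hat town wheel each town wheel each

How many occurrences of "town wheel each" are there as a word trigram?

6

Scanning the 31 overlapping trigram windows for "town wheel each":
  position 4–6: town wheel each
  position 11–13: town wheel each
  position 16–18: town wheel each
  position 22–24: town wheel each
  position 28–30: town wheel each
  position 31–33: town wheel each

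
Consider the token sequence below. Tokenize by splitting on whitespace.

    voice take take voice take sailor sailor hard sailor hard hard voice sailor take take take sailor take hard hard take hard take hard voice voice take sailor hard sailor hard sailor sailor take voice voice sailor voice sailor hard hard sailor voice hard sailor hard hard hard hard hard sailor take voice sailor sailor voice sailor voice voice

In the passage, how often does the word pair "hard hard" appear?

7

Scanning the 58 overlapping bigram windows for "hard hard":
  position 10–11: hard hard
  position 19–20: hard hard
  position 40–41: hard hard
  position 46–47: hard hard
  position 47–48: hard hard
  position 48–49: hard hard
  position 49–50: hard hard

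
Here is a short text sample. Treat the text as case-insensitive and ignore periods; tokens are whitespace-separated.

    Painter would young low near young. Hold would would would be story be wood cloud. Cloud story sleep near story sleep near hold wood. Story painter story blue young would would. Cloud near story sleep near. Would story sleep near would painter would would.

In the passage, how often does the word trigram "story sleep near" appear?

Scanning the 42 overlapping trigram windows for "story sleep near":
  position 17–19: story sleep near
  position 20–22: story sleep near
  position 34–36: story sleep near
  position 38–40: story sleep near

4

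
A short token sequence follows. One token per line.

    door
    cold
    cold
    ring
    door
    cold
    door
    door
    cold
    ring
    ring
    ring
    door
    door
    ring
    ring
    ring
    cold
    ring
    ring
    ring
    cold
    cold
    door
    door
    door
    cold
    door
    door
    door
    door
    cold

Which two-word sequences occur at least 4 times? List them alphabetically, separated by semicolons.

Bigram counts meeting the condition (at least 4 times):
  door cold: 5
  door door: 7
  ring ring: 6

door cold; door door; ring ring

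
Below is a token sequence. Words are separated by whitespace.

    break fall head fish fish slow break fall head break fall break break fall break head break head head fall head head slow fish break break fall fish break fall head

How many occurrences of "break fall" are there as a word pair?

Scanning the 30 overlapping bigram windows for "break fall":
  position 1–2: break fall
  position 7–8: break fall
  position 10–11: break fall
  position 13–14: break fall
  position 26–27: break fall
  position 29–30: break fall

6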